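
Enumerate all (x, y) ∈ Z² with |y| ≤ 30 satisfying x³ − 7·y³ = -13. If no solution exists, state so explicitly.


The equation is x³ - 7y³ = -13. For fixed y, x³ = 7·y³ − 13, so a solution requires the RHS to be a perfect cube.
Strategy: iterate y from -30 to 30, compute RHS = 7·y³ − 13, and check whether it is a (positive or negative) perfect cube.
Check small values of y:
  y = 0: RHS = -13 is not a perfect cube.
  y = 1: RHS = -6 is not a perfect cube.
  y = -1: RHS = -20 is not a perfect cube.
  y = 2: RHS = 43 is not a perfect cube.
  y = -2: RHS = -69 is not a perfect cube.
  y = 3: RHS = 176 is not a perfect cube.
  y = -3: RHS = -202 is not a perfect cube.
Continuing the search up to |y| = 30 finds no solutions either.
No (x, y) in the scanned range satisfies the equation.

No integer solutions with |y| ≤ 30.


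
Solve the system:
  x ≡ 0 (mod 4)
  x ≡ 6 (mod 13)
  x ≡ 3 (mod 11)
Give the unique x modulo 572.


Moduli 4, 13, 11 are pairwise coprime; by CRT there is a unique solution modulo M = 4 · 13 · 11 = 572.
Solve pairwise, accumulating the modulus:
  Start with x ≡ 0 (mod 4).
  Combine with x ≡ 6 (mod 13): since gcd(4, 13) = 1, we get a unique residue mod 52.
    Write x = 0 + 4·t and substitute into x ≡ 6 (mod 13): 4·t ≡ 6 − 0 = 6 (mod 13).
    The inverse of 4 mod 13 is 10 (since 4·10 = 40 = 3·13 + 1), so t ≡ 10·6 = 60 ≡ 8 (mod 13).
    Then x = 0 + 4·8 = 32, valid modulo lcm(4, 13) = 52: x ≡ 32 (mod 52).
  Combine with x ≡ 3 (mod 11): since gcd(52, 11) = 1, we get a unique residue mod 572.
    Write x = 32 + 52·t and substitute into x ≡ 3 (mod 11): 52·t ≡ 3 − 32 = -29 (mod 11).
    Reduce coefficients mod 11: 8·t ≡ 4 (mod 11).
    The inverse of 8 mod 11 is 7 (since 8·7 = 56 = 5·11 + 1), so t ≡ 7·4 = 28 ≡ 6 (mod 11).
    Then x = 32 + 52·6 = 344, valid modulo lcm(52, 11) = 572: x ≡ 344 (mod 572).
Verify: 344 mod 4 = 0 ✓, 344 mod 13 = 6 ✓, 344 mod 11 = 3 ✓.

x ≡ 344 (mod 572).


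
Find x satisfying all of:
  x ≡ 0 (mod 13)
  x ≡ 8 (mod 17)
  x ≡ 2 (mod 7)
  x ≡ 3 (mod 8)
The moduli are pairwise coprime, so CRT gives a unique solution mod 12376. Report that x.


Product of moduli M = 13 · 17 · 7 · 8 = 12376.
Merge one congruence at a time:
  Start: x ≡ 0 (mod 13).
  Combine with x ≡ 8 (mod 17); new modulus lcm = 221.
    Write x = 0 + 13·t and substitute into x ≡ 8 (mod 17): 13·t ≡ 8 − 0 = 8 (mod 17).
    The inverse of 13 mod 17 is 4 (since 13·4 = 52 = 3·17 + 1), so t ≡ 4·8 = 32 ≡ 15 (mod 17).
    Then x = 0 + 13·15 = 195, valid modulo lcm(13, 17) = 221: x ≡ 195 (mod 221).
  Combine with x ≡ 2 (mod 7); new modulus lcm = 1547.
    Write x = 195 + 221·t and substitute into x ≡ 2 (mod 7): 221·t ≡ 2 − 195 = -193 (mod 7).
    Reduce coefficients mod 7: 4·t ≡ 3 (mod 7).
    The inverse of 4 mod 7 is 2 (since 4·2 = 8 = 1·7 + 1), so t ≡ 2·3 = 6 ≡ 6 (mod 7).
    Then x = 195 + 221·6 = 1521, valid modulo lcm(221, 7) = 1547: x ≡ 1521 (mod 1547).
  Combine with x ≡ 3 (mod 8); new modulus lcm = 12376.
    Write x = 1521 + 1547·t and substitute into x ≡ 3 (mod 8): 1547·t ≡ 3 − 1521 = -1518 (mod 8).
    Reduce coefficients mod 8: 3·t ≡ 2 (mod 8).
    The inverse of 3 mod 8 is 3 (since 3·3 = 9 = 1·8 + 1), so t ≡ 3·2 = 6 ≡ 6 (mod 8).
    Then x = 1521 + 1547·6 = 10803, valid modulo lcm(1547, 8) = 12376: x ≡ 10803 (mod 12376).
Verify against each original: 10803 mod 13 = 0, 10803 mod 17 = 8, 10803 mod 7 = 2, 10803 mod 8 = 3.

x ≡ 10803 (mod 12376).


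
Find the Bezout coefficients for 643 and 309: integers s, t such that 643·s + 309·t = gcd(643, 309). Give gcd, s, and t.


Euclidean algorithm on (643, 309) — divide until remainder is 0:
  643 = 2 · 309 + 25
  309 = 12 · 25 + 9
  25 = 2 · 9 + 7
  9 = 1 · 7 + 2
  7 = 3 · 2 + 1
  2 = 2 · 1 + 0
gcd(643, 309) = 1.
Track Bezout coefficients alongside the remainders: start with r₀ = 643 = a·1 + b·0 (s = 1, t = 0) and r₁ = 309 = a·0 + b·1 (s = 0, t = 1); each new remainder r_{k+1} = r_{k-1} − q_k·r_k inherits s_{k+1} = s_{k-1} − q_k·s_k, t_{k+1} = t_{k-1} − q_k·t_k, so r_k = a·s_k + b·t_k at every step:
  q = 2: r = 25, s = 1 − 2·0 = 1, t = 0 − 2·1 = -2  (check: 643·1 + 309·(-2) = 25)
  q = 12: r = 9, s = 0 − 12·1 = -12, t = 1 − 12·(-2) = 25  (check: 643·(-12) + 309·25 = 9)
  q = 2: r = 7, s = 1 − 2·(-12) = 25, t = -2 − 2·25 = -52  (check: 643·25 + 309·(-52) = 7)
  q = 1: r = 2, s = -12 − 1·25 = -37, t = 25 − 1·(-52) = 77  (check: 643·(-37) + 309·77 = 2)
  q = 3: r = 1, s = 25 − 3·(-37) = 136, t = -52 − 3·77 = -283  (check: 643·136 + 309·(-283) = 1)
The row with r = 1 (the gcd) gives the Bezout coefficients s = 136, t = -283.
Result: 643 · (136) + 309 · (-283) = 1.

gcd(643, 309) = 1; s = 136, t = -283 (check: 643·136 + 309·(-283) = 1).


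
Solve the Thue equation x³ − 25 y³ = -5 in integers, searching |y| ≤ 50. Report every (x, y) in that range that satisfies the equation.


The equation is x³ - 25y³ = -5. For fixed y, x³ = 25·y³ − 5, so a solution requires the RHS to be a perfect cube.
Strategy: iterate y from -50 to 50, compute RHS = 25·y³ − 5, and check whether it is a (positive or negative) perfect cube.
Check small values of y:
  y = 0: RHS = -5 is not a perfect cube.
  y = 1: RHS = 20 is not a perfect cube.
  y = -1: RHS = -30 is not a perfect cube.
  y = 2: RHS = 195 is not a perfect cube.
  y = -2: RHS = -205 is not a perfect cube.
  y = 3: RHS = 670 is not a perfect cube.
  y = -3: RHS = -680 is not a perfect cube.
Continuing the search up to |y| = 50 finds no solutions either.
No (x, y) in the scanned range satisfies the equation.

No integer solutions with |y| ≤ 50.


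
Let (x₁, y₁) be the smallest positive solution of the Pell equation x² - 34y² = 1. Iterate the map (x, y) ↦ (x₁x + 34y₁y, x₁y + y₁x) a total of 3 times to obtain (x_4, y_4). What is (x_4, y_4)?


Step 1: Find the fundamental solution (x₁, y₁) of x² - 34y² = 1.
  Expand √34 as a continued fraction. a₀ = ⌊√34⌋ = 5; iterate m_{k+1} = d_k·a_k − m_k, d_{k+1} = (34 − m_{k+1}²)/d_k, a_{k+1} = ⌊(a₀ + m_{k+1})/d_{k+1}⌋ (starting m₀ = 0, d₀ = 1), with convergents p_k = a_k·p_{k-1} + p_{k-2}, q_k = a_k·q_{k-1} + q_{k-2} (p₋₁ = 1, q₋₁ = 0):
  k = 0: a₀ = 5; p₀/q₀ = 5/1; p₀² − 34·q₀² = 25 − 34 = -9.
  k = 1: m = 5, d = 9, a = ⌊(5 + 5)/9⌋ = 1; p/q = (1·5 + 1)/(1·1 + 0) = 6/1; p² − 34·q² = 36 − 34 = 2.
  k = 2: m = 4, d = 2, a = ⌊(5 + 4)/2⌋ = 4; p/q = (4·6 + 5)/(4·1 + 1) = 29/5; p² − 34·q² = 841 − 850 = -9.
  k = 3: m = 4, d = 9, a = ⌊(5 + 4)/9⌋ = 1; p/q = (1·29 + 6)/(1·5 + 1) = 35/6; p² − 34·q² = 1225 − 1224 = 1.
  The first convergent with p² − 34·q² = 1 gives the fundamental solution (x₁, y₁) = (35, 6).
Step 2: Apply the recurrence (x_{n+1}, y_{n+1}) = (x₁x_n + 34y₁y_n, x₁y_n + y₁x_n) repeatedly.
  From (x_1, y_1) = (35, 6): x_2 = 35·35 + 34·6·6 = 2449; y_2 = 35·6 + 6·35 = 420.
  From (x_2, y_2) = (2449, 420): x_3 = 35·2449 + 34·6·420 = 171395; y_3 = 35·420 + 6·2449 = 29394.
  From (x_3, y_3) = (171395, 29394): x_4 = 35·171395 + 34·6·29394 = 11995201; y_4 = 35·29394 + 6·171395 = 2057160.
Step 3: Verify x_4² - 34·y_4² = 143884847030401 - 143884847030400 = 1 (should be 1). ✓

(x_1, y_1) = (35, 6); (x_4, y_4) = (11995201, 2057160).


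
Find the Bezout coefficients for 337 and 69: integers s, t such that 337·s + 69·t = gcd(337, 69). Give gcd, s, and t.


Euclidean algorithm on (337, 69) — divide until remainder is 0:
  337 = 4 · 69 + 61
  69 = 1 · 61 + 8
  61 = 7 · 8 + 5
  8 = 1 · 5 + 3
  5 = 1 · 3 + 2
  3 = 1 · 2 + 1
  2 = 2 · 1 + 0
gcd(337, 69) = 1.
Track Bezout coefficients alongside the remainders: start with r₀ = 337 = a·1 + b·0 (s = 1, t = 0) and r₁ = 69 = a·0 + b·1 (s = 0, t = 1); each new remainder r_{k+1} = r_{k-1} − q_k·r_k inherits s_{k+1} = s_{k-1} − q_k·s_k, t_{k+1} = t_{k-1} − q_k·t_k, so r_k = a·s_k + b·t_k at every step:
  q = 4: r = 61, s = 1 − 4·0 = 1, t = 0 − 4·1 = -4  (check: 337·1 + 69·(-4) = 61)
  q = 1: r = 8, s = 0 − 1·1 = -1, t = 1 − 1·(-4) = 5  (check: 337·(-1) + 69·5 = 8)
  q = 7: r = 5, s = 1 − 7·(-1) = 8, t = -4 − 7·5 = -39  (check: 337·8 + 69·(-39) = 5)
  q = 1: r = 3, s = -1 − 1·8 = -9, t = 5 − 1·(-39) = 44  (check: 337·(-9) + 69·44 = 3)
  q = 1: r = 2, s = 8 − 1·(-9) = 17, t = -39 − 1·44 = -83  (check: 337·17 + 69·(-83) = 2)
  q = 1: r = 1, s = -9 − 1·17 = -26, t = 44 − 1·(-83) = 127  (check: 337·(-26) + 69·127 = 1)
The row with r = 1 (the gcd) gives the Bezout coefficients s = -26, t = 127.
Result: 337 · (-26) + 69 · (127) = 1.

gcd(337, 69) = 1; s = -26, t = 127 (check: 337·(-26) + 69·127 = 1).


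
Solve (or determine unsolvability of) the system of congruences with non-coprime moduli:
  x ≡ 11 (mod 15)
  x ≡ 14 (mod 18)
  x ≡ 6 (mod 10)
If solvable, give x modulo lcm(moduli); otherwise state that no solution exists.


Moduli 15, 18, 10 are not pairwise coprime, so CRT works modulo lcm(m_i) when all pairwise compatibility conditions hold.
Pairwise compatibility: gcd(m_i, m_j) must divide a_i - a_j for every pair.
Merge one congruence at a time:
  Start: x ≡ 11 (mod 15).
  Combine with x ≡ 14 (mod 18): gcd(15, 18) = 3; 14 - 11 = 3, which IS divisible by 3, so compatible.
    Write x = 11 + 15·t and substitute into x ≡ 14 (mod 18): 15·t ≡ 14 − 11 = 3 (mod 18).
    Divide the congruence (and modulus) by g = 3: 5·t ≡ 1 (mod 6).
    The inverse of 5 mod 6 is 5 (since 5·5 = 25 = 4·6 + 1), so t ≡ 5·1 = 5 ≡ 5 (mod 6).
    Then x = 11 + 15·5 = 86, valid modulo lcm(15, 18) = 90: x ≡ 86 (mod 90).
  Combine with x ≡ 6 (mod 10): gcd(90, 10) = 10; 6 - 86 = -80, which IS divisible by 10, so compatible.
    Write x = 86 + 90·t and substitute into x ≡ 6 (mod 10): 90·t ≡ 6 − 86 = -80 (mod 10).
    Divide the congruence (and modulus) by g = 10: 9·t ≡ -8 (mod 1).
    Modulo 1 every t works; take t = 0.
    Then x = 86 + 90·0 = 86, valid modulo lcm(90, 10) = 90: x ≡ 86 (mod 90).
Verify: 86 mod 15 = 11, 86 mod 18 = 14, 86 mod 10 = 6.

x ≡ 86 (mod 90).


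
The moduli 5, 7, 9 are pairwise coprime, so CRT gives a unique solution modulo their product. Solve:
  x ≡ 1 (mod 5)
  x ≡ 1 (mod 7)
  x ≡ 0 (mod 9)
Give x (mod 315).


Moduli 5, 7, 9 are pairwise coprime; by CRT there is a unique solution modulo M = 5 · 7 · 9 = 315.
Solve pairwise, accumulating the modulus:
  Start with x ≡ 1 (mod 5).
  Combine with x ≡ 1 (mod 7): since gcd(5, 7) = 1, we get a unique residue mod 35.
    Write x = 1 + 5·t and substitute into x ≡ 1 (mod 7): 5·t ≡ 1 − 1 = 0 (mod 7).
    The inverse of 5 mod 7 is 3 (since 5·3 = 15 = 2·7 + 1), so t ≡ 3·0 = 0 ≡ 0 (mod 7).
    Then x = 1 + 5·0 = 1, valid modulo lcm(5, 7) = 35: x ≡ 1 (mod 35).
  Combine with x ≡ 0 (mod 9): since gcd(35, 9) = 1, we get a unique residue mod 315.
    Write x = 1 + 35·t and substitute into x ≡ 0 (mod 9): 35·t ≡ 0 − 1 = -1 (mod 9).
    Reduce coefficients mod 9: 8·t ≡ 8 (mod 9).
    The inverse of 8 mod 9 is 8 (since 8·8 = 64 = 7·9 + 1), so t ≡ 8·8 = 64 ≡ 1 (mod 9).
    Then x = 1 + 35·1 = 36, valid modulo lcm(35, 9) = 315: x ≡ 36 (mod 315).
Verify: 36 mod 5 = 1 ✓, 36 mod 7 = 1 ✓, 36 mod 9 = 0 ✓.

x ≡ 36 (mod 315).


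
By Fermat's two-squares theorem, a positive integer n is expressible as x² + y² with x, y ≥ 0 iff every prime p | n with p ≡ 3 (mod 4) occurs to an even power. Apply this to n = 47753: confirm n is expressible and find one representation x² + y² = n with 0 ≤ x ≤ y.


Step 1: Factor n = 47753 = 17 · 53^2.
Step 2: Check the mod-4 condition on each prime factor: 17 ≡ 1 (mod 4), exponent 1; 53 ≡ 1 (mod 4), exponent 2.
All primes ≡ 3 (mod 4) appear to even exponent (or don't appear), so by the two-squares theorem n IS expressible as a sum of two squares.
Step 3: Build a representation. Here n = 17 · 53 · 53 is a product of primes ≡ 1 (mod 4). Each prime p ≡ 1 (mod 4) is itself a sum of two squares; find a² by testing p − a² for a perfect square:
  17: 17 − 1² = 16 = 4² ⇒ 17 = 1² + 4².
  53: 53 − 1² = 52, 53 − 2² = 49 = 7² ⇒ 53 = 2² + 7².
  Combine using the Brahmagupta–Fibonacci identity (a² + b²)(c² + d²) = (ac − bd)² + (ad + bc)² = (ac + bd)² + (ad − bc)²:
  17 · 53 = 901: from (1² + 4²)(2² + 7²), take (1·2 − 4·7, 1·7 + 4·2) = (2 − 28, 7 + 8) = (-26, 15); dropping signs (only squares matter) gives (26, 15); check 26² + 15² = 676 + 225 = 901 ✓.
  901 · 53 = 47753: from (26² + 15²)(2² + 7²), take (26·2 − 15·7, 26·7 + 15·2) = (52 − 105, 182 + 30) = (-53, 212); dropping signs (only squares matter) gives (53, 212); check 53² + 212² = 2809 + 44944 = 47753 ✓.
Step 4: Order so x ≤ y and verify: 53² + 212² = 2809 + 44944 = 47753 = n. ✓

n = 47753 = 53² + 212² (one valid representation with x ≤ y).


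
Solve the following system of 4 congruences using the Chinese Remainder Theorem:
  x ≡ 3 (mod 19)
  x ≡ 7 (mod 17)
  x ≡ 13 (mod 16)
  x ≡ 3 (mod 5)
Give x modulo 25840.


Product of moduli M = 19 · 17 · 16 · 5 = 25840.
Merge one congruence at a time:
  Start: x ≡ 3 (mod 19).
  Combine with x ≡ 7 (mod 17); new modulus lcm = 323.
    Write x = 3 + 19·t and substitute into x ≡ 7 (mod 17): 19·t ≡ 7 − 3 = 4 (mod 17).
    Reduce coefficients mod 17: 2·t ≡ 4 (mod 17).
    The inverse of 2 mod 17 is 9 (since 2·9 = 18 = 1·17 + 1), so t ≡ 9·4 = 36 ≡ 2 (mod 17).
    Then x = 3 + 19·2 = 41, valid modulo lcm(19, 17) = 323: x ≡ 41 (mod 323).
  Combine with x ≡ 13 (mod 16); new modulus lcm = 5168.
    Write x = 41 + 323·t and substitute into x ≡ 13 (mod 16): 323·t ≡ 13 − 41 = -28 (mod 16).
    Reduce coefficients mod 16: 3·t ≡ 4 (mod 16).
    The inverse of 3 mod 16 is 11 (since 3·11 = 33 = 2·16 + 1), so t ≡ 11·4 = 44 ≡ 12 (mod 16).
    Then x = 41 + 323·12 = 3917, valid modulo lcm(323, 16) = 5168: x ≡ 3917 (mod 5168).
  Combine with x ≡ 3 (mod 5); new modulus lcm = 25840.
    Write x = 3917 + 5168·t and substitute into x ≡ 3 (mod 5): 5168·t ≡ 3 − 3917 = -3914 (mod 5).
    Reduce coefficients mod 5: 3·t ≡ 1 (mod 5).
    The inverse of 3 mod 5 is 2 (since 3·2 = 6 = 1·5 + 1), so t ≡ 2·1 = 2 ≡ 2 (mod 5).
    Then x = 3917 + 5168·2 = 14253, valid modulo lcm(5168, 5) = 25840: x ≡ 14253 (mod 25840).
Verify against each original: 14253 mod 19 = 3, 14253 mod 17 = 7, 14253 mod 16 = 13, 14253 mod 5 = 3.

x ≡ 14253 (mod 25840).


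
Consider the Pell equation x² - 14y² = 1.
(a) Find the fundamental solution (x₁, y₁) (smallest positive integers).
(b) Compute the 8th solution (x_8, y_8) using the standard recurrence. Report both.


Step 1: Find the fundamental solution (x₁, y₁) of x² - 14y² = 1.
  Expand √14 as a continued fraction. a₀ = ⌊√14⌋ = 3; iterate m_{k+1} = d_k·a_k − m_k, d_{k+1} = (14 − m_{k+1}²)/d_k, a_{k+1} = ⌊(a₀ + m_{k+1})/d_{k+1}⌋ (starting m₀ = 0, d₀ = 1), with convergents p_k = a_k·p_{k-1} + p_{k-2}, q_k = a_k·q_{k-1} + q_{k-2} (p₋₁ = 1, q₋₁ = 0):
  k = 0: a₀ = 3; p₀/q₀ = 3/1; p₀² − 14·q₀² = 9 − 14 = -5.
  k = 1: m = 3, d = 5, a = ⌊(3 + 3)/5⌋ = 1; p/q = (1·3 + 1)/(1·1 + 0) = 4/1; p² − 14·q² = 16 − 14 = 2.
  k = 2: m = 2, d = 2, a = ⌊(3 + 2)/2⌋ = 2; p/q = (2·4 + 3)/(2·1 + 1) = 11/3; p² − 14·q² = 121 − 126 = -5.
  k = 3: m = 2, d = 5, a = ⌊(3 + 2)/5⌋ = 1; p/q = (1·11 + 4)/(1·3 + 1) = 15/4; p² − 14·q² = 225 − 224 = 1.
  The first convergent with p² − 14·q² = 1 gives the fundamental solution (x₁, y₁) = (15, 4).
Step 2: Apply the recurrence (x_{n+1}, y_{n+1}) = (x₁x_n + 14y₁y_n, x₁y_n + y₁x_n) repeatedly.
  From (x_1, y_1) = (15, 4): x_2 = 15·15 + 14·4·4 = 449; y_2 = 15·4 + 4·15 = 120.
  From (x_2, y_2) = (449, 120): x_3 = 15·449 + 14·4·120 = 13455; y_3 = 15·120 + 4·449 = 3596.
  From (x_3, y_3) = (13455, 3596): x_4 = 15·13455 + 14·4·3596 = 403201; y_4 = 15·3596 + 4·13455 = 107760.
  From (x_4, y_4) = (403201, 107760): x_5 = 15·403201 + 14·4·107760 = 12082575; y_5 = 15·107760 + 4·403201 = 3229204.
  From (x_5, y_5) = (12082575, 3229204): x_6 = 15·12082575 + 14·4·3229204 = 362074049; y_6 = 15·3229204 + 4·12082575 = 96768360.
  From (x_6, y_6) = (362074049, 96768360): x_7 = 15·362074049 + 14·4·96768360 = 10850138895; y_7 = 15·96768360 + 4·362074049 = 2899821596.
  From (x_7, y_7) = (10850138895, 2899821596): x_8 = 15·10850138895 + 14·4·2899821596 = 325142092801; y_8 = 15·2899821596 + 4·10850138895 = 86897879520.
Step 3: Verify x_8² - 14·y_8² = 105717380511014096025601 - 105717380511014096025600 = 1 (should be 1). ✓

(x_1, y_1) = (15, 4); (x_8, y_8) = (325142092801, 86897879520).


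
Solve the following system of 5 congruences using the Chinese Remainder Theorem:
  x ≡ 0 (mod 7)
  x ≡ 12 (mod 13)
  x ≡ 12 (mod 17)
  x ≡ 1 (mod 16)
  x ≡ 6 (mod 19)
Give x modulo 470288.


Product of moduli M = 7 · 13 · 17 · 16 · 19 = 470288.
Merge one congruence at a time:
  Start: x ≡ 0 (mod 7).
  Combine with x ≡ 12 (mod 13); new modulus lcm = 91.
    Write x = 0 + 7·t and substitute into x ≡ 12 (mod 13): 7·t ≡ 12 − 0 = 12 (mod 13).
    The inverse of 7 mod 13 is 2 (since 7·2 = 14 = 1·13 + 1), so t ≡ 2·12 = 24 ≡ 11 (mod 13).
    Then x = 0 + 7·11 = 77, valid modulo lcm(7, 13) = 91: x ≡ 77 (mod 91).
  Combine with x ≡ 12 (mod 17); new modulus lcm = 1547.
    Write x = 77 + 91·t and substitute into x ≡ 12 (mod 17): 91·t ≡ 12 − 77 = -65 (mod 17).
    Reduce coefficients mod 17: 6·t ≡ 3 (mod 17).
    The inverse of 6 mod 17 is 3 (since 6·3 = 18 = 1·17 + 1), so t ≡ 3·3 = 9 ≡ 9 (mod 17).
    Then x = 77 + 91·9 = 896, valid modulo lcm(91, 17) = 1547: x ≡ 896 (mod 1547).
  Combine with x ≡ 1 (mod 16); new modulus lcm = 24752.
    Write x = 896 + 1547·t and substitute into x ≡ 1 (mod 16): 1547·t ≡ 1 − 896 = -895 (mod 16).
    Reduce coefficients mod 16: 11·t ≡ 1 (mod 16).
    The inverse of 11 mod 16 is 3 (since 11·3 = 33 = 2·16 + 1), so t ≡ 3·1 = 3 ≡ 3 (mod 16).
    Then x = 896 + 1547·3 = 5537, valid modulo lcm(1547, 16) = 24752: x ≡ 5537 (mod 24752).
  Combine with x ≡ 6 (mod 19); new modulus lcm = 470288.
    Write x = 5537 + 24752·t and substitute into x ≡ 6 (mod 19): 24752·t ≡ 6 − 5537 = -5531 (mod 19).
    Reduce coefficients mod 19: 14·t ≡ 17 (mod 19).
    The inverse of 14 mod 19 is 15 (since 14·15 = 210 = 11·19 + 1), so t ≡ 15·17 = 255 ≡ 8 (mod 19).
    Then x = 5537 + 24752·8 = 203553, valid modulo lcm(24752, 19) = 470288: x ≡ 203553 (mod 470288).
Verify against each original: 203553 mod 7 = 0, 203553 mod 13 = 12, 203553 mod 17 = 12, 203553 mod 16 = 1, 203553 mod 19 = 6.

x ≡ 203553 (mod 470288).


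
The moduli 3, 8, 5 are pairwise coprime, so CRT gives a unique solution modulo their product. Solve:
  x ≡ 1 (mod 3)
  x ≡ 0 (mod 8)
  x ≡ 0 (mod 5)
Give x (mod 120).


Moduli 3, 8, 5 are pairwise coprime; by CRT there is a unique solution modulo M = 3 · 8 · 5 = 120.
Solve pairwise, accumulating the modulus:
  Start with x ≡ 1 (mod 3).
  Combine with x ≡ 0 (mod 8): since gcd(3, 8) = 1, we get a unique residue mod 24.
    Write x = 1 + 3·t and substitute into x ≡ 0 (mod 8): 3·t ≡ 0 − 1 = -1 (mod 8).
    Reduce coefficients mod 8: 3·t ≡ 7 (mod 8).
    The inverse of 3 mod 8 is 3 (since 3·3 = 9 = 1·8 + 1), so t ≡ 3·7 = 21 ≡ 5 (mod 8).
    Then x = 1 + 3·5 = 16, valid modulo lcm(3, 8) = 24: x ≡ 16 (mod 24).
  Combine with x ≡ 0 (mod 5): since gcd(24, 5) = 1, we get a unique residue mod 120.
    Write x = 16 + 24·t and substitute into x ≡ 0 (mod 5): 24·t ≡ 0 − 16 = -16 (mod 5).
    Reduce coefficients mod 5: 4·t ≡ 4 (mod 5).
    The inverse of 4 mod 5 is 4 (since 4·4 = 16 = 3·5 + 1), so t ≡ 4·4 = 16 ≡ 1 (mod 5).
    Then x = 16 + 24·1 = 40, valid modulo lcm(24, 5) = 120: x ≡ 40 (mod 120).
Verify: 40 mod 3 = 1 ✓, 40 mod 8 = 0 ✓, 40 mod 5 = 0 ✓.

x ≡ 40 (mod 120).


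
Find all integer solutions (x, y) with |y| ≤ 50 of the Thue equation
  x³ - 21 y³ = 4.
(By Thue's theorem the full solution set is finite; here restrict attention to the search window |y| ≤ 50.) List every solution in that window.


The equation is x³ - 21y³ = 4. For fixed y, x³ = 21·y³ + 4, so a solution requires the RHS to be a perfect cube.
Strategy: iterate y from -50 to 50, compute RHS = 21·y³ + 4, and check whether it is a (positive or negative) perfect cube.
Check small values of y:
  y = 0: RHS = 4 is not a perfect cube.
  y = 1: RHS = 25 is not a perfect cube.
  y = -1: RHS = -17 is not a perfect cube.
  y = 2: RHS = 172 is not a perfect cube.
  y = -2: RHS = -164 is not a perfect cube.
  y = 3: RHS = 571 is not a perfect cube.
  y = -3: RHS = -563 is not a perfect cube.
Continuing the search up to |y| = 50 finds no solutions either.
No (x, y) in the scanned range satisfies the equation.

No integer solutions with |y| ≤ 50.


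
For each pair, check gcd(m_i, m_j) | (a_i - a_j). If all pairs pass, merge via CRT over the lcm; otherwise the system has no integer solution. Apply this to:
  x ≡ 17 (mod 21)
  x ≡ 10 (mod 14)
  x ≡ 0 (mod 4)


Moduli 21, 14, 4 are not pairwise coprime, so CRT works modulo lcm(m_i) when all pairwise compatibility conditions hold.
Pairwise compatibility: gcd(m_i, m_j) must divide a_i - a_j for every pair.
Merge one congruence at a time:
  Start: x ≡ 17 (mod 21).
  Combine with x ≡ 10 (mod 14): gcd(21, 14) = 7; 10 - 17 = -7, which IS divisible by 7, so compatible.
    Write x = 17 + 21·t and substitute into x ≡ 10 (mod 14): 21·t ≡ 10 − 17 = -7 (mod 14).
    Divide the congruence (and modulus) by g = 7: 3·t ≡ -1 (mod 2).
    Reduce coefficients mod 2: 1·t ≡ 1 (mod 2).
    So t ≡ 1 (mod 2).
    Then x = 17 + 21·1 = 38, valid modulo lcm(21, 14) = 42: x ≡ 38 (mod 42).
  Combine with x ≡ 0 (mod 4): gcd(42, 4) = 2; 0 - 38 = -38, which IS divisible by 2, so compatible.
    Write x = 38 + 42·t and substitute into x ≡ 0 (mod 4): 42·t ≡ 0 − 38 = -38 (mod 4).
    Divide the congruence (and modulus) by g = 2: 21·t ≡ -19 (mod 2).
    Reduce coefficients mod 2: 1·t ≡ 1 (mod 2).
    So t ≡ 1 (mod 2).
    Then x = 38 + 42·1 = 80, valid modulo lcm(42, 4) = 84: x ≡ 80 (mod 84).
Verify: 80 mod 21 = 17, 80 mod 14 = 10, 80 mod 4 = 0.

x ≡ 80 (mod 84).


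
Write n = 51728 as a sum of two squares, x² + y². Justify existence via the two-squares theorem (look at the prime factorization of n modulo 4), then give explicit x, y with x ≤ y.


Step 1: Factor n = 51728 = 2^4 · 53 · 61.
Step 2: Check the mod-4 condition on each prime factor: 2 = 2 (special); 53 ≡ 1 (mod 4), exponent 1; 61 ≡ 1 (mod 4), exponent 1.
All primes ≡ 3 (mod 4) appear to even exponent (or don't appear), so by the two-squares theorem n IS expressible as a sum of two squares.
Step 3: Build a representation. Group n = k² · m with k = 4 and m = 53 · 61 = 3233 (a product of primes ≡ 1 (mod 4)); a representation of m scales to one of n via (k·x)² + (k·y)² = k²(x² + y²). Each prime p ≡ 1 (mod 4) is itself a sum of two squares; find a² by testing p − a² for a perfect square:
  53: 53 − 1² = 52, 53 − 2² = 49 = 7² ⇒ 53 = 2² + 7².
  61: 61 − 1² = 60, 61 − 2² = 57, 61 − 3² = 52, 61 − 4² = 45, 61 − 5² = 36 = 6² ⇒ 61 = 5² + 6².
  Combine using the Brahmagupta–Fibonacci identity (a² + b²)(c² + d²) = (ac − bd)² + (ad + bc)² = (ac + bd)² + (ad − bc)²:
  53 · 61 = 3233: from (2² + 7²)(5² + 6²), take (2·5 − 7·6, 2·6 + 7·5) = (10 − 42, 12 + 35) = (-32, 47); dropping signs (only squares matter) gives (32, 47); check 32² + 47² = 1024 + 2209 = 3233 ✓.
  Scale by k = 4: (4·32, 4·47) = (128, 188).
Step 4: Order so x ≤ y and verify: 128² + 188² = 16384 + 35344 = 51728 = n. ✓

n = 51728 = 128² + 188² (one valid representation with x ≤ y).


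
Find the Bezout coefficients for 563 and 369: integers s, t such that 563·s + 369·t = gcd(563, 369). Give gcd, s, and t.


Euclidean algorithm on (563, 369) — divide until remainder is 0:
  563 = 1 · 369 + 194
  369 = 1 · 194 + 175
  194 = 1 · 175 + 19
  175 = 9 · 19 + 4
  19 = 4 · 4 + 3
  4 = 1 · 3 + 1
  3 = 3 · 1 + 0
gcd(563, 369) = 1.
Track Bezout coefficients alongside the remainders: start with r₀ = 563 = a·1 + b·0 (s = 1, t = 0) and r₁ = 369 = a·0 + b·1 (s = 0, t = 1); each new remainder r_{k+1} = r_{k-1} − q_k·r_k inherits s_{k+1} = s_{k-1} − q_k·s_k, t_{k+1} = t_{k-1} − q_k·t_k, so r_k = a·s_k + b·t_k at every step:
  q = 1: r = 194, s = 1 − 1·0 = 1, t = 0 − 1·1 = -1  (check: 563·1 + 369·(-1) = 194)
  q = 1: r = 175, s = 0 − 1·1 = -1, t = 1 − 1·(-1) = 2  (check: 563·(-1) + 369·2 = 175)
  q = 1: r = 19, s = 1 − 1·(-1) = 2, t = -1 − 1·2 = -3  (check: 563·2 + 369·(-3) = 19)
  q = 9: r = 4, s = -1 − 9·2 = -19, t = 2 − 9·(-3) = 29  (check: 563·(-19) + 369·29 = 4)
  q = 4: r = 3, s = 2 − 4·(-19) = 78, t = -3 − 4·29 = -119  (check: 563·78 + 369·(-119) = 3)
  q = 1: r = 1, s = -19 − 1·78 = -97, t = 29 − 1·(-119) = 148  (check: 563·(-97) + 369·148 = 1)
The row with r = 1 (the gcd) gives the Bezout coefficients s = -97, t = 148.
Result: 563 · (-97) + 369 · (148) = 1.

gcd(563, 369) = 1; s = -97, t = 148 (check: 563·(-97) + 369·148 = 1).


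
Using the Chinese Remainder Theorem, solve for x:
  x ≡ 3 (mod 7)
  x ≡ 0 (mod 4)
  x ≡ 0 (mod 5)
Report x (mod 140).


Moduli 7, 4, 5 are pairwise coprime; by CRT there is a unique solution modulo M = 7 · 4 · 5 = 140.
Solve pairwise, accumulating the modulus:
  Start with x ≡ 3 (mod 7).
  Combine with x ≡ 0 (mod 4): since gcd(7, 4) = 1, we get a unique residue mod 28.
    Write x = 3 + 7·t and substitute into x ≡ 0 (mod 4): 7·t ≡ 0 − 3 = -3 (mod 4).
    Reduce coefficients mod 4: 3·t ≡ 1 (mod 4).
    The inverse of 3 mod 4 is 3 (since 3·3 = 9 = 2·4 + 1), so t ≡ 3·1 = 3 ≡ 3 (mod 4).
    Then x = 3 + 7·3 = 24, valid modulo lcm(7, 4) = 28: x ≡ 24 (mod 28).
  Combine with x ≡ 0 (mod 5): since gcd(28, 5) = 1, we get a unique residue mod 140.
    Write x = 24 + 28·t and substitute into x ≡ 0 (mod 5): 28·t ≡ 0 − 24 = -24 (mod 5).
    Reduce coefficients mod 5: 3·t ≡ 1 (mod 5).
    The inverse of 3 mod 5 is 2 (since 3·2 = 6 = 1·5 + 1), so t ≡ 2·1 = 2 ≡ 2 (mod 5).
    Then x = 24 + 28·2 = 80, valid modulo lcm(28, 5) = 140: x ≡ 80 (mod 140).
Verify: 80 mod 7 = 3 ✓, 80 mod 4 = 0 ✓, 80 mod 5 = 0 ✓.

x ≡ 80 (mod 140).


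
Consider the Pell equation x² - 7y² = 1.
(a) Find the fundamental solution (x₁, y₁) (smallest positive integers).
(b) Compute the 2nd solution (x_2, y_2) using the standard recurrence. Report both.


Step 1: Find the fundamental solution (x₁, y₁) of x² - 7y² = 1.
  Expand √7 as a continued fraction. a₀ = ⌊√7⌋ = 2; iterate m_{k+1} = d_k·a_k − m_k, d_{k+1} = (7 − m_{k+1}²)/d_k, a_{k+1} = ⌊(a₀ + m_{k+1})/d_{k+1}⌋ (starting m₀ = 0, d₀ = 1), with convergents p_k = a_k·p_{k-1} + p_{k-2}, q_k = a_k·q_{k-1} + q_{k-2} (p₋₁ = 1, q₋₁ = 0):
  k = 0: a₀ = 2; p₀/q₀ = 2/1; p₀² − 7·q₀² = 4 − 7 = -3.
  k = 1: m = 2, d = 3, a = ⌊(2 + 2)/3⌋ = 1; p/q = (1·2 + 1)/(1·1 + 0) = 3/1; p² − 7·q² = 9 − 7 = 2.
  k = 2: m = 1, d = 2, a = ⌊(2 + 1)/2⌋ = 1; p/q = (1·3 + 2)/(1·1 + 1) = 5/2; p² − 7·q² = 25 − 28 = -3.
  k = 3: m = 1, d = 3, a = ⌊(2 + 1)/3⌋ = 1; p/q = (1·5 + 3)/(1·2 + 1) = 8/3; p² − 7·q² = 64 − 63 = 1.
  The first convergent with p² − 7·q² = 1 gives the fundamental solution (x₁, y₁) = (8, 3).
Step 2: Apply the recurrence (x_{n+1}, y_{n+1}) = (x₁x_n + 7y₁y_n, x₁y_n + y₁x_n) repeatedly.
  From (x_1, y_1) = (8, 3): x_2 = 8·8 + 7·3·3 = 127; y_2 = 8·3 + 3·8 = 48.
Step 3: Verify x_2² - 7·y_2² = 16129 - 16128 = 1 (should be 1). ✓

(x_1, y_1) = (8, 3); (x_2, y_2) = (127, 48).


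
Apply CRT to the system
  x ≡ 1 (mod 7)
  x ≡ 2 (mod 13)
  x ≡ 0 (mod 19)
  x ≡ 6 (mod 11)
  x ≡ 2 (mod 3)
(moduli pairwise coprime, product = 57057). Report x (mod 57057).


Product of moduli M = 7 · 13 · 19 · 11 · 3 = 57057.
Merge one congruence at a time:
  Start: x ≡ 1 (mod 7).
  Combine with x ≡ 2 (mod 13); new modulus lcm = 91.
    Write x = 1 + 7·t and substitute into x ≡ 2 (mod 13): 7·t ≡ 2 − 1 = 1 (mod 13).
    The inverse of 7 mod 13 is 2 (since 7·2 = 14 = 1·13 + 1), so t ≡ 2·1 = 2 ≡ 2 (mod 13).
    Then x = 1 + 7·2 = 15, valid modulo lcm(7, 13) = 91: x ≡ 15 (mod 91).
  Combine with x ≡ 0 (mod 19); new modulus lcm = 1729.
    Write x = 15 + 91·t and substitute into x ≡ 0 (mod 19): 91·t ≡ 0 − 15 = -15 (mod 19).
    Reduce coefficients mod 19: 15·t ≡ 4 (mod 19).
    The inverse of 15 mod 19 is 14 (since 15·14 = 210 = 11·19 + 1), so t ≡ 14·4 = 56 ≡ 18 (mod 19).
    Then x = 15 + 91·18 = 1653, valid modulo lcm(91, 19) = 1729: x ≡ 1653 (mod 1729).
  Combine with x ≡ 6 (mod 11); new modulus lcm = 19019.
    Write x = 1653 + 1729·t and substitute into x ≡ 6 (mod 11): 1729·t ≡ 6 − 1653 = -1647 (mod 11).
    Reduce coefficients mod 11: 2·t ≡ 3 (mod 11).
    The inverse of 2 mod 11 is 6 (since 2·6 = 12 = 1·11 + 1), so t ≡ 6·3 = 18 ≡ 7 (mod 11).
    Then x = 1653 + 1729·7 = 13756, valid modulo lcm(1729, 11) = 19019: x ≡ 13756 (mod 19019).
  Combine with x ≡ 2 (mod 3); new modulus lcm = 57057.
    Write x = 13756 + 19019·t and substitute into x ≡ 2 (mod 3): 19019·t ≡ 2 − 13756 = -13754 (mod 3).
    Reduce coefficients mod 3: 2·t ≡ 1 (mod 3).
    The inverse of 2 mod 3 is 2 (since 2·2 = 4 = 1·3 + 1), so t ≡ 2·1 = 2 ≡ 2 (mod 3).
    Then x = 13756 + 19019·2 = 51794, valid modulo lcm(19019, 3) = 57057: x ≡ 51794 (mod 57057).
Verify against each original: 51794 mod 7 = 1, 51794 mod 13 = 2, 51794 mod 19 = 0, 51794 mod 11 = 6, 51794 mod 3 = 2.

x ≡ 51794 (mod 57057).


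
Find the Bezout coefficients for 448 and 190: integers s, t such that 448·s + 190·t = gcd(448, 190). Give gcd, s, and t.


Euclidean algorithm on (448, 190) — divide until remainder is 0:
  448 = 2 · 190 + 68
  190 = 2 · 68 + 54
  68 = 1 · 54 + 14
  54 = 3 · 14 + 12
  14 = 1 · 12 + 2
  12 = 6 · 2 + 0
gcd(448, 190) = 2.
Track Bezout coefficients alongside the remainders: start with r₀ = 448 = a·1 + b·0 (s = 1, t = 0) and r₁ = 190 = a·0 + b·1 (s = 0, t = 1); each new remainder r_{k+1} = r_{k-1} − q_k·r_k inherits s_{k+1} = s_{k-1} − q_k·s_k, t_{k+1} = t_{k-1} − q_k·t_k, so r_k = a·s_k + b·t_k at every step:
  q = 2: r = 68, s = 1 − 2·0 = 1, t = 0 − 2·1 = -2  (check: 448·1 + 190·(-2) = 68)
  q = 2: r = 54, s = 0 − 2·1 = -2, t = 1 − 2·(-2) = 5  (check: 448·(-2) + 190·5 = 54)
  q = 1: r = 14, s = 1 − 1·(-2) = 3, t = -2 − 1·5 = -7  (check: 448·3 + 190·(-7) = 14)
  q = 3: r = 12, s = -2 − 3·3 = -11, t = 5 − 3·(-7) = 26  (check: 448·(-11) + 190·26 = 12)
  q = 1: r = 2, s = 3 − 1·(-11) = 14, t = -7 − 1·26 = -33  (check: 448·14 + 190·(-33) = 2)
The row with r = 2 (the gcd) gives the Bezout coefficients s = 14, t = -33.
Result: 448 · (14) + 190 · (-33) = 2.

gcd(448, 190) = 2; s = 14, t = -33 (check: 448·14 + 190·(-33) = 2).


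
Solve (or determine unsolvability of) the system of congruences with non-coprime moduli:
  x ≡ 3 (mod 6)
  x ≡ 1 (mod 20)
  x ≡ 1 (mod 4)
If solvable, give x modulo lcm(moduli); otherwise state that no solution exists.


Moduli 6, 20, 4 are not pairwise coprime, so CRT works modulo lcm(m_i) when all pairwise compatibility conditions hold.
Pairwise compatibility: gcd(m_i, m_j) must divide a_i - a_j for every pair.
Merge one congruence at a time:
  Start: x ≡ 3 (mod 6).
  Combine with x ≡ 1 (mod 20): gcd(6, 20) = 2; 1 - 3 = -2, which IS divisible by 2, so compatible.
    Write x = 3 + 6·t and substitute into x ≡ 1 (mod 20): 6·t ≡ 1 − 3 = -2 (mod 20).
    Divide the congruence (and modulus) by g = 2: 3·t ≡ -1 (mod 10).
    Reduce coefficients mod 10: 3·t ≡ 9 (mod 10).
    The inverse of 3 mod 10 is 7 (since 3·7 = 21 = 2·10 + 1), so t ≡ 7·9 = 63 ≡ 3 (mod 10).
    Then x = 3 + 6·3 = 21, valid modulo lcm(6, 20) = 60: x ≡ 21 (mod 60).
  Combine with x ≡ 1 (mod 4): gcd(60, 4) = 4; 1 - 21 = -20, which IS divisible by 4, so compatible.
    Write x = 21 + 60·t and substitute into x ≡ 1 (mod 4): 60·t ≡ 1 − 21 = -20 (mod 4).
    Divide the congruence (and modulus) by g = 4: 15·t ≡ -5 (mod 1).
    Modulo 1 every t works; take t = 0.
    Then x = 21 + 60·0 = 21, valid modulo lcm(60, 4) = 60: x ≡ 21 (mod 60).
Verify: 21 mod 6 = 3, 21 mod 20 = 1, 21 mod 4 = 1.

x ≡ 21 (mod 60).


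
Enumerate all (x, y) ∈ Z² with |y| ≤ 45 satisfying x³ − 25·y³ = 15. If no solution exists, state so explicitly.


The equation is x³ - 25y³ = 15. For fixed y, x³ = 25·y³ + 15, so a solution requires the RHS to be a perfect cube.
Strategy: iterate y from -45 to 45, compute RHS = 25·y³ + 15, and check whether it is a (positive or negative) perfect cube.
Check small values of y:
  y = 0: RHS = 15 is not a perfect cube.
  y = 1: RHS = 40 is not a perfect cube.
  y = -1: RHS = -10 is not a perfect cube.
  y = 2: RHS = 215 is not a perfect cube.
  y = -2: RHS = -185 is not a perfect cube.
  y = 3: RHS = 690 is not a perfect cube.
  y = -3: RHS = -660 is not a perfect cube.
Continuing the search up to |y| = 45 finds no solutions either.
No (x, y) in the scanned range satisfies the equation.

No integer solutions with |y| ≤ 45.


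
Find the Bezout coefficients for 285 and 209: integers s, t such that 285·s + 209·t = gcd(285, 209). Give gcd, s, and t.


Euclidean algorithm on (285, 209) — divide until remainder is 0:
  285 = 1 · 209 + 76
  209 = 2 · 76 + 57
  76 = 1 · 57 + 19
  57 = 3 · 19 + 0
gcd(285, 209) = 19.
Track Bezout coefficients alongside the remainders: start with r₀ = 285 = a·1 + b·0 (s = 1, t = 0) and r₁ = 209 = a·0 + b·1 (s = 0, t = 1); each new remainder r_{k+1} = r_{k-1} − q_k·r_k inherits s_{k+1} = s_{k-1} − q_k·s_k, t_{k+1} = t_{k-1} − q_k·t_k, so r_k = a·s_k + b·t_k at every step:
  q = 1: r = 76, s = 1 − 1·0 = 1, t = 0 − 1·1 = -1  (check: 285·1 + 209·(-1) = 76)
  q = 2: r = 57, s = 0 − 2·1 = -2, t = 1 − 2·(-1) = 3  (check: 285·(-2) + 209·3 = 57)
  q = 1: r = 19, s = 1 − 1·(-2) = 3, t = -1 − 1·3 = -4  (check: 285·3 + 209·(-4) = 19)
The row with r = 19 (the gcd) gives the Bezout coefficients s = 3, t = -4.
Result: 285 · (3) + 209 · (-4) = 19.

gcd(285, 209) = 19; s = 3, t = -4 (check: 285·3 + 209·(-4) = 19).


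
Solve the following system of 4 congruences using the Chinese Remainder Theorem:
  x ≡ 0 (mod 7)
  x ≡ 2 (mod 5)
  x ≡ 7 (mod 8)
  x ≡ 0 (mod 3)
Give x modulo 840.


Product of moduli M = 7 · 5 · 8 · 3 = 840.
Merge one congruence at a time:
  Start: x ≡ 0 (mod 7).
  Combine with x ≡ 2 (mod 5); new modulus lcm = 35.
    Write x = 0 + 7·t and substitute into x ≡ 2 (mod 5): 7·t ≡ 2 − 0 = 2 (mod 5).
    Reduce coefficients mod 5: 2·t ≡ 2 (mod 5).
    The inverse of 2 mod 5 is 3 (since 2·3 = 6 = 1·5 + 1), so t ≡ 3·2 = 6 ≡ 1 (mod 5).
    Then x = 0 + 7·1 = 7, valid modulo lcm(7, 5) = 35: x ≡ 7 (mod 35).
  Combine with x ≡ 7 (mod 8); new modulus lcm = 280.
    Write x = 7 + 35·t and substitute into x ≡ 7 (mod 8): 35·t ≡ 7 − 7 = 0 (mod 8).
    Reduce coefficients mod 8: 3·t ≡ 0 (mod 8).
    The inverse of 3 mod 8 is 3 (since 3·3 = 9 = 1·8 + 1), so t ≡ 3·0 = 0 ≡ 0 (mod 8).
    Then x = 7 + 35·0 = 7, valid modulo lcm(35, 8) = 280: x ≡ 7 (mod 280).
  Combine with x ≡ 0 (mod 3); new modulus lcm = 840.
    Write x = 7 + 280·t and substitute into x ≡ 0 (mod 3): 280·t ≡ 0 − 7 = -7 (mod 3).
    Reduce coefficients mod 3: 1·t ≡ 2 (mod 3).
    So t ≡ 2 (mod 3).
    Then x = 7 + 280·2 = 567, valid modulo lcm(280, 3) = 840: x ≡ 567 (mod 840).
Verify against each original: 567 mod 7 = 0, 567 mod 5 = 2, 567 mod 8 = 7, 567 mod 3 = 0.

x ≡ 567 (mod 840).


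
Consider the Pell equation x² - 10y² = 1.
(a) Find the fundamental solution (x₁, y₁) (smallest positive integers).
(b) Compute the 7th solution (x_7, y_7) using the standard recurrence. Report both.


Step 1: Find the fundamental solution (x₁, y₁) of x² - 10y² = 1.
  Expand √10 as a continued fraction. a₀ = ⌊√10⌋ = 3; iterate m_{k+1} = d_k·a_k − m_k, d_{k+1} = (10 − m_{k+1}²)/d_k, a_{k+1} = ⌊(a₀ + m_{k+1})/d_{k+1}⌋ (starting m₀ = 0, d₀ = 1), with convergents p_k = a_k·p_{k-1} + p_{k-2}, q_k = a_k·q_{k-1} + q_{k-2} (p₋₁ = 1, q₋₁ = 0):
  k = 0: a₀ = 3; p₀/q₀ = 3/1; p₀² − 10·q₀² = 9 − 10 = -1.
  k = 1: m = 3, d = 1, a = ⌊(3 + 3)/1⌋ = 6; p/q = (6·3 + 1)/(6·1 + 0) = 19/6; p² − 10·q² = 361 − 360 = 1.
  The first convergent with p² − 10·q² = 1 gives the fundamental solution (x₁, y₁) = (19, 6).
Step 2: Apply the recurrence (x_{n+1}, y_{n+1}) = (x₁x_n + 10y₁y_n, x₁y_n + y₁x_n) repeatedly.
  From (x_1, y_1) = (19, 6): x_2 = 19·19 + 10·6·6 = 721; y_2 = 19·6 + 6·19 = 228.
  From (x_2, y_2) = (721, 228): x_3 = 19·721 + 10·6·228 = 27379; y_3 = 19·228 + 6·721 = 8658.
  From (x_3, y_3) = (27379, 8658): x_4 = 19·27379 + 10·6·8658 = 1039681; y_4 = 19·8658 + 6·27379 = 328776.
  From (x_4, y_4) = (1039681, 328776): x_5 = 19·1039681 + 10·6·328776 = 39480499; y_5 = 19·328776 + 6·1039681 = 12484830.
  From (x_5, y_5) = (39480499, 12484830): x_6 = 19·39480499 + 10·6·12484830 = 1499219281; y_6 = 19·12484830 + 6·39480499 = 474094764.
  From (x_6, y_6) = (1499219281, 474094764): x_7 = 19·1499219281 + 10·6·474094764 = 56930852179; y_7 = 19·474094764 + 6·1499219281 = 18003116202.
Step 3: Verify x_7² - 10·y_7² = 3241121929827149048041 - 3241121929827149048040 = 1 (should be 1). ✓

(x_1, y_1) = (19, 6); (x_7, y_7) = (56930852179, 18003116202).


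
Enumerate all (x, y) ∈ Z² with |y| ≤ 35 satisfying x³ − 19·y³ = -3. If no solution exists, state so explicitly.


The equation is x³ - 19y³ = -3. For fixed y, x³ = 19·y³ − 3, so a solution requires the RHS to be a perfect cube.
Strategy: iterate y from -35 to 35, compute RHS = 19·y³ − 3, and check whether it is a (positive or negative) perfect cube.
Check small values of y:
  y = 0: RHS = -3 is not a perfect cube.
  y = 1: RHS = 16 is not a perfect cube.
  y = -1: RHS = -22 is not a perfect cube.
  y = 2: RHS = 149 is not a perfect cube.
  y = -2: RHS = -155 is not a perfect cube.
  y = 3: RHS = 510 is not a perfect cube.
  y = -3: RHS = -516 is not a perfect cube.
Continuing the search up to |y| = 35 finds no solutions either.
No (x, y) in the scanned range satisfies the equation.

No integer solutions with |y| ≤ 35.


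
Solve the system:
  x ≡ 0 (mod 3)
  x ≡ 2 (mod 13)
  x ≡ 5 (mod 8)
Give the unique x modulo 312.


Moduli 3, 13, 8 are pairwise coprime; by CRT there is a unique solution modulo M = 3 · 13 · 8 = 312.
Solve pairwise, accumulating the modulus:
  Start with x ≡ 0 (mod 3).
  Combine with x ≡ 2 (mod 13): since gcd(3, 13) = 1, we get a unique residue mod 39.
    Write x = 0 + 3·t and substitute into x ≡ 2 (mod 13): 3·t ≡ 2 − 0 = 2 (mod 13).
    The inverse of 3 mod 13 is 9 (since 3·9 = 27 = 2·13 + 1), so t ≡ 9·2 = 18 ≡ 5 (mod 13).
    Then x = 0 + 3·5 = 15, valid modulo lcm(3, 13) = 39: x ≡ 15 (mod 39).
  Combine with x ≡ 5 (mod 8): since gcd(39, 8) = 1, we get a unique residue mod 312.
    Write x = 15 + 39·t and substitute into x ≡ 5 (mod 8): 39·t ≡ 5 − 15 = -10 (mod 8).
    Reduce coefficients mod 8: 7·t ≡ 6 (mod 8).
    The inverse of 7 mod 8 is 7 (since 7·7 = 49 = 6·8 + 1), so t ≡ 7·6 = 42 ≡ 2 (mod 8).
    Then x = 15 + 39·2 = 93, valid modulo lcm(39, 8) = 312: x ≡ 93 (mod 312).
Verify: 93 mod 3 = 0 ✓, 93 mod 13 = 2 ✓, 93 mod 8 = 5 ✓.

x ≡ 93 (mod 312).


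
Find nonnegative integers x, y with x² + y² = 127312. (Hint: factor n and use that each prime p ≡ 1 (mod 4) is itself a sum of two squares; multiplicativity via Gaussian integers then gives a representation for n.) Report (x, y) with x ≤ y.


Step 1: Factor n = 127312 = 2^4 · 73 · 109.
Step 2: Check the mod-4 condition on each prime factor: 2 = 2 (special); 73 ≡ 1 (mod 4), exponent 1; 109 ≡ 1 (mod 4), exponent 1.
All primes ≡ 3 (mod 4) appear to even exponent (or don't appear), so by the two-squares theorem n IS expressible as a sum of two squares.
Step 3: Build a representation. Group n = k² · m with k = 4 and m = 73 · 109 = 7957 (a product of primes ≡ 1 (mod 4)); a representation of m scales to one of n via (k·x)² + (k·y)² = k²(x² + y²). Each prime p ≡ 1 (mod 4) is itself a sum of two squares; find a² by testing p − a² for a perfect square:
  73: 73 − 1² = 72, 73 − 2² = 69, 73 − 3² = 64 = 8² ⇒ 73 = 3² + 8².
  109: 109 − 1² = 108, 109 − 2² = 105, 109 − 3² = 100 = 10² ⇒ 109 = 3² + 10².
  Combine using the Brahmagupta–Fibonacci identity (a² + b²)(c² + d²) = (ac − bd)² + (ad + bc)² = (ac + bd)² + (ad − bc)²:
  73 · 109 = 7957: from (3² + 8²)(3² + 10²), take (3·3 − 8·10, 3·10 + 8·3) = (9 − 80, 30 + 24) = (-71, 54); dropping signs (only squares matter) gives (71, 54); check 71² + 54² = 5041 + 2916 = 7957 ✓.
  Scale by k = 4: (4·71, 4·54) = (284, 216).
Step 4: Order so x ≤ y and verify: 216² + 284² = 46656 + 80656 = 127312 = n. ✓

n = 127312 = 216² + 284² (one valid representation with x ≤ y).
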